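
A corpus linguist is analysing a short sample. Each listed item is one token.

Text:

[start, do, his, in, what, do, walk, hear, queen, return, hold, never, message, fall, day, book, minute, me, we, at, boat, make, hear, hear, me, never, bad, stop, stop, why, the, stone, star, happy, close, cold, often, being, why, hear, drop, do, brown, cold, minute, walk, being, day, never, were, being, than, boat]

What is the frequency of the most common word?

Frequencies: hear:4, do:3, never:3, being:3, walk:2, day:2, minute:2, me:2, boat:2, stop:2, why:2, cold:2, start:1, his:1, in:1, what:1, queen:1, return:1, hold:1, message:1, … (16 more, each freq 1)
Most common: 'hear' with frequency 4.

4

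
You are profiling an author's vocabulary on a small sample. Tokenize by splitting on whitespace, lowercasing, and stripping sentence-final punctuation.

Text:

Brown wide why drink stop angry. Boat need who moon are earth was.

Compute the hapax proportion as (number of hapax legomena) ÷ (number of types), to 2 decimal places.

Frequencies: brown:1, wide:1, why:1, drink:1, stop:1, angry:1, boat:1, need:1, who:1, moon:1, are:1, earth:1, was:1
Hapax count = 13; type count = 13.
Ratio = 13 / 13 = 1.00

1.00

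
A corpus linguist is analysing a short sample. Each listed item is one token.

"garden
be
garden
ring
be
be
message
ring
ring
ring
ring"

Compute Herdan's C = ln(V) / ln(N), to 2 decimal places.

N = 11, V = 4.
ln(V) = 1.386294, ln(N) = 2.397895
C = 1.386294 / 2.397895 = 0.58

0.58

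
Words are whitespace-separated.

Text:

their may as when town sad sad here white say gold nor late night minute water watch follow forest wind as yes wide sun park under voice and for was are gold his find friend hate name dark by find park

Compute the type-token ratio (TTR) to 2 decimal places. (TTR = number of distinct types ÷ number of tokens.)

0.88

N = 41 tokens, V = 36 types.
TTR = V / N = 36 / 41 = 0.88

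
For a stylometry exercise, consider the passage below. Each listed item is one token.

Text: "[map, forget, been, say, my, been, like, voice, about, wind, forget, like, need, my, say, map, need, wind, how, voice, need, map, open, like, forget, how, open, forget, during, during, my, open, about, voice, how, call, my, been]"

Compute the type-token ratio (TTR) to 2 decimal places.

N = 38 tokens, V = 14 types.
TTR = V / N = 14 / 38 = 0.37

0.37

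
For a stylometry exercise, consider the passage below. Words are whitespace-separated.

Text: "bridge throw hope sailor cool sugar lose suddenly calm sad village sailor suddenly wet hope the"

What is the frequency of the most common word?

2

Frequencies: hope:2, sailor:2, suddenly:2, bridge:1, throw:1, cool:1, sugar:1, lose:1, calm:1, sad:1, village:1, wet:1, the:1
Most common: 'hope' with frequency 2.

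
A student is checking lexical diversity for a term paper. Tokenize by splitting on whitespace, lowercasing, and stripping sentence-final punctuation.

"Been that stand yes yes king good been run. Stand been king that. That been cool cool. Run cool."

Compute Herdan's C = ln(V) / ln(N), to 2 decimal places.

N = 19, V = 8.
ln(V) = 2.079442, ln(N) = 2.944439
C = 2.079442 / 2.944439 = 0.71

0.71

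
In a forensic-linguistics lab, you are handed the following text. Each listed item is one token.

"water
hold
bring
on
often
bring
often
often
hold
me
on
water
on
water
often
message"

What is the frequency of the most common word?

Frequencies: often:4, water:3, on:3, hold:2, bring:2, me:1, message:1
Most common: 'often' with frequency 4.

4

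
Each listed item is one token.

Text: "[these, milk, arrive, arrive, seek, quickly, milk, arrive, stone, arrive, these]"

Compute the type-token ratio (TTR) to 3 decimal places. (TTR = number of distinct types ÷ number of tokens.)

0.545

N = 11 tokens, V = 6 types.
TTR = V / N = 6 / 11 = 0.545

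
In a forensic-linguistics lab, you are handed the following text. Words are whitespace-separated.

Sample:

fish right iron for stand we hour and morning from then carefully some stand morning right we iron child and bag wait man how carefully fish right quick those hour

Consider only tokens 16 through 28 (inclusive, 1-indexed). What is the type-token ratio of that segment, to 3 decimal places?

0.923

Segment tokens 16–28: right, we, iron, child, and, bag, wait, man, how, carefully, fish, right, quick
Segment N = 13, segment V = 12.
TTR = 12 / 13 = 0.923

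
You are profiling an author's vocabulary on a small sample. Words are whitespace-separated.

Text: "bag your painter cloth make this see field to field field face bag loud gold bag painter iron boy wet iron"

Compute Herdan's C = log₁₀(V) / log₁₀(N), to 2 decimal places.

N = 21, V = 15.
log₁₀(V) = 1.176091, log₁₀(N) = 1.322219
C = 1.176091 / 1.322219 = 0.89

0.89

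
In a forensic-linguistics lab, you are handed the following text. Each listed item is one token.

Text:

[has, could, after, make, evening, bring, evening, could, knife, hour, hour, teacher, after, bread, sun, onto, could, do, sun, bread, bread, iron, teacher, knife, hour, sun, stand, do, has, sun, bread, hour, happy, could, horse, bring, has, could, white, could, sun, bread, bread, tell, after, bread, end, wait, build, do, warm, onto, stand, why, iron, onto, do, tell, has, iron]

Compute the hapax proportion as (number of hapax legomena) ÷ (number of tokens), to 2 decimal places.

Frequencies: bread:7, could:6, sun:5, has:4, hour:4, do:4, after:3, onto:3, iron:3, evening:2, bring:2, knife:2, teacher:2, stand:2, tell:2, make:1, happy:1, horse:1, white:1, end:1, … (4 more, each freq 1)
Hapax count = 9; token count = 60.
Ratio = 9 / 60 = 0.15

0.15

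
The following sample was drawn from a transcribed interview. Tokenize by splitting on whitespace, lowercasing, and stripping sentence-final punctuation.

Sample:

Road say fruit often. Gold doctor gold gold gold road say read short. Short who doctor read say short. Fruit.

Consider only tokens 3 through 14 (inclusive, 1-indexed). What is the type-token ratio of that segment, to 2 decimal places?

Segment tokens 3–14: fruit, often, gold, doctor, gold, gold, gold, road, say, read, short, short
Segment N = 12, segment V = 8.
TTR = 8 / 12 = 0.67

0.67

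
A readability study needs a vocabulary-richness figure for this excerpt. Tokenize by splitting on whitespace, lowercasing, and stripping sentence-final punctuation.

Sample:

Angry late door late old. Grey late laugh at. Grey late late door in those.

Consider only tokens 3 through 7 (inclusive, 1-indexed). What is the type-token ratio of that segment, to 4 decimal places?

Segment tokens 3–7: door, late, old, grey, late
Segment N = 5, segment V = 4.
TTR = 4 / 5 = 0.8000

0.8000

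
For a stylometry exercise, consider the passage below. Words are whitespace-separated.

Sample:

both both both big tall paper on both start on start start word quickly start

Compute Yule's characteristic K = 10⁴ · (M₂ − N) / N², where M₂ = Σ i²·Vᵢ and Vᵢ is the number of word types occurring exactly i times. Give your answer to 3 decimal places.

1155.556

Frequencies: both:4, start:4, on:2, big:1, tall:1, paper:1, word:1, quickly:1
N = 15. Frequency spectrum: V_1=5, V_2=1, V_4=2
M₂ = 1²·5 + 2²·1 + 4²·2 = 41
K = 10000 × (41 − 15) / 15² = 1155.556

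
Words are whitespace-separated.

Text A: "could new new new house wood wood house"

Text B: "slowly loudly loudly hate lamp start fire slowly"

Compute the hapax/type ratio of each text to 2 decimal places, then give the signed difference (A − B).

-0.42

A: hapax=1, V=4, ratio=0.25
B: hapax=4, V=6, ratio=0.67
Difference = 0.25 − 0.67 = -0.42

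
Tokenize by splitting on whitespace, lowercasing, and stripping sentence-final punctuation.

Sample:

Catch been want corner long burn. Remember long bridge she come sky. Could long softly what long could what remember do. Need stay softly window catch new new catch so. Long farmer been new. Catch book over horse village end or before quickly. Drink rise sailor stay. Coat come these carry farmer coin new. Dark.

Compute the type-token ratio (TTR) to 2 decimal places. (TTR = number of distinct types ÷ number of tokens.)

0.67

N = 55 tokens, V = 37 types.
TTR = V / N = 37 / 55 = 0.67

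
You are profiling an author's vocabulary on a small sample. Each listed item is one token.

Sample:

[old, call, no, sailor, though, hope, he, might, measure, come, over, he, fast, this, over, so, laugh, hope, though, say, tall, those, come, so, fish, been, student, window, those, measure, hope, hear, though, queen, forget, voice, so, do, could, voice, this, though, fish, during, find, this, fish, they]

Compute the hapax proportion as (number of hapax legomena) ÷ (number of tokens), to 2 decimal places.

Frequencies: though:4, hope:3, this:3, so:3, fish:3, he:2, measure:2, come:2, over:2, those:2, voice:2, old:1, call:1, no:1, sailor:1, might:1, fast:1, laugh:1, say:1, tall:1, … (11 more, each freq 1)
Hapax count = 20; token count = 48.
Ratio = 20 / 48 = 0.42

0.42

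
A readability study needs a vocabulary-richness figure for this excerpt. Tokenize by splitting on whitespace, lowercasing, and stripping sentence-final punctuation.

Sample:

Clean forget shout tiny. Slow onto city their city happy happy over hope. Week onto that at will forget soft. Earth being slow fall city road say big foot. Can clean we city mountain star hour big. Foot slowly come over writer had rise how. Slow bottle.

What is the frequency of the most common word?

Frequencies: city:4, slow:3, clean:2, forget:2, onto:2, happy:2, over:2, big:2, foot:2, shout:1, tiny:1, their:1, hope:1, week:1, that:1, at:1, will:1, soft:1, earth:1, being:1, … (15 more, each freq 1)
Most common: 'city' with frequency 4.

4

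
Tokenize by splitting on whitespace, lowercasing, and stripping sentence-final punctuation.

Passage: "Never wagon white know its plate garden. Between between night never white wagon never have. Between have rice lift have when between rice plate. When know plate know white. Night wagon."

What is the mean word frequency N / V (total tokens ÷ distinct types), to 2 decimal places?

2.38

N = 31 tokens, V = 13 types.
Mean frequency = N / V = 31 / 13 = 2.38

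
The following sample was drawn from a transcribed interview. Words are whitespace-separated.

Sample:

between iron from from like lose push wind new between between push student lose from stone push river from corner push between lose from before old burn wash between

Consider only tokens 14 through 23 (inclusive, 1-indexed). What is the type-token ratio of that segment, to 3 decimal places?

Segment tokens 14–23: lose, from, stone, push, river, from, corner, push, between, lose
Segment N = 10, segment V = 7.
TTR = 7 / 10 = 0.700

0.700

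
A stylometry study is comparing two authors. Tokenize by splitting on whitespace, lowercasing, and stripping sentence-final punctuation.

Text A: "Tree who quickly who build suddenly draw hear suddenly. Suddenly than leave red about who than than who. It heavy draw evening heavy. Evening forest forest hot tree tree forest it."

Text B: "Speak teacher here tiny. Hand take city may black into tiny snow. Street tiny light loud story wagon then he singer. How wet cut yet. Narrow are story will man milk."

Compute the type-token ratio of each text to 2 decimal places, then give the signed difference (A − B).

-0.38

TTR(A) = 16/31 = 0.52
TTR(B) = 28/31 = 0.90
Difference = 0.52 − 0.90 = -0.38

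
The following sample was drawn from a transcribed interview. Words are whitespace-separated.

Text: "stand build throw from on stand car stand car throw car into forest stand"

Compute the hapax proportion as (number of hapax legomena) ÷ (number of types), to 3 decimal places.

Frequencies: stand:4, car:3, throw:2, build:1, from:1, on:1, into:1, forest:1
Hapax count = 5; type count = 8.
Ratio = 5 / 8 = 0.625

0.625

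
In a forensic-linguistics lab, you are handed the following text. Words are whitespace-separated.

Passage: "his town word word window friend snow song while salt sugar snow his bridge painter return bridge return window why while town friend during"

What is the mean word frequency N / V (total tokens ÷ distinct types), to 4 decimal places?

1.6000

N = 24 tokens, V = 15 types.
Mean frequency = N / V = 24 / 15 = 1.6000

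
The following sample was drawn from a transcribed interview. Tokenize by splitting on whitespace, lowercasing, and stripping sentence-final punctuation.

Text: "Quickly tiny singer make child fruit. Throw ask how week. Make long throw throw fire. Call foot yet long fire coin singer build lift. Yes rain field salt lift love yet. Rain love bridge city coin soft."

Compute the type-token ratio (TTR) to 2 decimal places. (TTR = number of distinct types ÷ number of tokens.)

N = 37 tokens, V = 26 types.
TTR = V / N = 26 / 37 = 0.70

0.70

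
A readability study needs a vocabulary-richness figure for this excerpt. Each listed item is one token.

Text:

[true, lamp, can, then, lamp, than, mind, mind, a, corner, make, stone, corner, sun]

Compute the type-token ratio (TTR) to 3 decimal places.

N = 14 tokens, V = 11 types.
TTR = V / N = 11 / 14 = 0.786

0.786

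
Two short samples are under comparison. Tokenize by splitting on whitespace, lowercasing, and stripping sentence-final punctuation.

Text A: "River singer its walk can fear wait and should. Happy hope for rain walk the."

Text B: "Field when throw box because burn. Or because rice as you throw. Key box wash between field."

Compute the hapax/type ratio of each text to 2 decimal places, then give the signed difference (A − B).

0.24

A: hapax=13, V=14, ratio=0.93
B: hapax=9, V=13, ratio=0.69
Difference = 0.93 − 0.69 = 0.24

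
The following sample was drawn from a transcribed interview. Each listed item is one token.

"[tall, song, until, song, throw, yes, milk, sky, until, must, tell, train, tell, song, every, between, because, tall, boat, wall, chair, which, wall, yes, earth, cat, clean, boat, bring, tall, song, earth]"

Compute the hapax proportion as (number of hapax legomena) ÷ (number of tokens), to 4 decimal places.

0.4063

Frequencies: song:4, tall:3, until:2, yes:2, tell:2, boat:2, wall:2, earth:2, throw:1, milk:1, sky:1, must:1, train:1, every:1, between:1, because:1, chair:1, which:1, cat:1, clean:1, … (1 more, each freq 1)
Hapax count = 13; token count = 32.
Ratio = 13 / 32 = 0.4063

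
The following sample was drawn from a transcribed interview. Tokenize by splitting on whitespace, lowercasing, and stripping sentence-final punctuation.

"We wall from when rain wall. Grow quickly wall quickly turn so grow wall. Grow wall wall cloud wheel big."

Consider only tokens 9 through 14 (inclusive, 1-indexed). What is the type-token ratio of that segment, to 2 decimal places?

Segment tokens 9–14: wall, quickly, turn, so, grow, wall
Segment N = 6, segment V = 5.
TTR = 5 / 6 = 0.83

0.83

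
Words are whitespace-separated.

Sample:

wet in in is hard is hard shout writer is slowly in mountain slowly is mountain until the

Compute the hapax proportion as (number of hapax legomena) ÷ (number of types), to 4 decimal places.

Frequencies: is:4, in:3, hard:2, slowly:2, mountain:2, wet:1, shout:1, writer:1, until:1, the:1
Hapax count = 5; type count = 10.
Ratio = 5 / 10 = 0.5000

0.5000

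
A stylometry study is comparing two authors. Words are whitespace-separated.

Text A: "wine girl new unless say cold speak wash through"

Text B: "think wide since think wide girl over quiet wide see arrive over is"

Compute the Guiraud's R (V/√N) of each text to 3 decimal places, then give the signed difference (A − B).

A: V=9, N=9, R=3.000
B: V=9, N=13, R=2.496
Difference = 3.000 − 2.496 = 0.504

0.504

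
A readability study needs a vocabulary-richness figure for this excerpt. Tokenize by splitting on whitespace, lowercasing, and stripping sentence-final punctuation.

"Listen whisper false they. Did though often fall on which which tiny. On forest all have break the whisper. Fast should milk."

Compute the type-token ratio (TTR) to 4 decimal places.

N = 22 tokens, V = 19 types.
TTR = V / N = 19 / 22 = 0.8636

0.8636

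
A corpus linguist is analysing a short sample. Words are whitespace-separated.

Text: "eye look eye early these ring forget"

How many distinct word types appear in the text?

Distinct types: {early, eye, forget, look, ring, these}
V = 6

6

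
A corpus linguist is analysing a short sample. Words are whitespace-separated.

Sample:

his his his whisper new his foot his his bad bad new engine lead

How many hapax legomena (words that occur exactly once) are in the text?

4

Frequencies: his:6, new:2, bad:2, whisper:1, foot:1, engine:1, lead:1
Hapax (freq=1): engine, foot, lead, whisper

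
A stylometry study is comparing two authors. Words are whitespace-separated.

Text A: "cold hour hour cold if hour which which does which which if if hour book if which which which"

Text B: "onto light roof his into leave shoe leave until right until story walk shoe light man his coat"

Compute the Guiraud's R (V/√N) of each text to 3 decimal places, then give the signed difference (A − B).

-1.688

A: V=6, N=19, R=1.376
B: V=13, N=18, R=3.064
Difference = 1.376 − 3.064 = -1.688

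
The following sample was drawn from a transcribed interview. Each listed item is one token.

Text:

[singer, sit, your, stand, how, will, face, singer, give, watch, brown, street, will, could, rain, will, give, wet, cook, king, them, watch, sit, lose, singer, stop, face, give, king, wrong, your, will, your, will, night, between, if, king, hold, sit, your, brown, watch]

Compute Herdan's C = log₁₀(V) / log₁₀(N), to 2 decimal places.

0.84

N = 43, V = 24.
log₁₀(V) = 1.380211, log₁₀(N) = 1.633468
C = 1.380211 / 1.633468 = 0.84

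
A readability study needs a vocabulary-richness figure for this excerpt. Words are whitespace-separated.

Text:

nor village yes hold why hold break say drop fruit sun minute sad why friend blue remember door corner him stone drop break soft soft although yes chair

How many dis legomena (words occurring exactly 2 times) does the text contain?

6

Frequencies: yes:2, hold:2, why:2, break:2, drop:2, soft:2, nor:1, village:1, say:1, fruit:1, sun:1, minute:1, sad:1, friend:1, blue:1, remember:1, door:1, corner:1, him:1, stone:1, … (2 more, each freq 1)
Words with frequency 2: break, drop, hold, soft, why, yes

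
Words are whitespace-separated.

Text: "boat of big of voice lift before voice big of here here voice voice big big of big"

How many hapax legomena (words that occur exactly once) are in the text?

3

Frequencies: big:5, of:4, voice:4, here:2, boat:1, lift:1, before:1
Hapax (freq=1): before, boat, lift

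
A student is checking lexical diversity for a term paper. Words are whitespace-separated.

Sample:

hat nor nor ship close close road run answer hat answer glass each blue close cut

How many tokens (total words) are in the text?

Tokens: hat, nor, nor, ship, close, close, road, run, answer, hat, answer, glass, each, blue, close, cut
N = 16

16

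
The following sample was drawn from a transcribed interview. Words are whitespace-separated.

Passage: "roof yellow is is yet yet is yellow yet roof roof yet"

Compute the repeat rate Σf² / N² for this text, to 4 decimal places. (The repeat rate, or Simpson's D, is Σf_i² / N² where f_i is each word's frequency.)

Frequencies: yet:4, roof:3, is:3, yellow:2
Σf² = 38; N² = 144
Repeat rate = 38 / 144 = 0.2639

0.2639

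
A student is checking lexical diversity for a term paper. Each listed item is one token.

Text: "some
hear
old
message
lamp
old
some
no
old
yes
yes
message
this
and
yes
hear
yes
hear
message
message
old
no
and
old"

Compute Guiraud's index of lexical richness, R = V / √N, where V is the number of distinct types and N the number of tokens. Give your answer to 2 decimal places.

1.84

N = 24, V = 9.
√N = 4.898979
R = 9 / 4.898979 = 1.84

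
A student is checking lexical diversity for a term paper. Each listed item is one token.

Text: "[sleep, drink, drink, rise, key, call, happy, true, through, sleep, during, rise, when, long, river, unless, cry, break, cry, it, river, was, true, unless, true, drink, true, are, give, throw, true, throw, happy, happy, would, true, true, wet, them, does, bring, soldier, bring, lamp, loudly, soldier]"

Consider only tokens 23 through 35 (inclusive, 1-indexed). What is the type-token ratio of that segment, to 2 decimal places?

Segment tokens 23–35: true, unless, true, drink, true, are, give, throw, true, throw, happy, happy, would
Segment N = 13, segment V = 8.
TTR = 8 / 13 = 0.62

0.62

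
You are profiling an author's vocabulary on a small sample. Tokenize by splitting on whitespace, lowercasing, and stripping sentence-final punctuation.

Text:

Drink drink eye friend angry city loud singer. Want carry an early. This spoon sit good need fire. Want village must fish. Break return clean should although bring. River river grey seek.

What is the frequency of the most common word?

Frequencies: drink:2, want:2, river:2, eye:1, friend:1, angry:1, city:1, loud:1, singer:1, carry:1, an:1, early:1, this:1, spoon:1, sit:1, good:1, need:1, fire:1, village:1, must:1, … (9 more, each freq 1)
Most common: 'drink' with frequency 2.

2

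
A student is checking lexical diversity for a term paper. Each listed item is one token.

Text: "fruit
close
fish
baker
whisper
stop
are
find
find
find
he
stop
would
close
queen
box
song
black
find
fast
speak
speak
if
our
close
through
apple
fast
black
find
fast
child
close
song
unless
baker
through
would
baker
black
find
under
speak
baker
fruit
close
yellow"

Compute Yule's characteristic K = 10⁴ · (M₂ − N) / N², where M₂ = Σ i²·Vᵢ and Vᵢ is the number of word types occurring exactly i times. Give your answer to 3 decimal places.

407.424

Frequencies: find:6, close:5, baker:4, black:3, fast:3, speak:3, fruit:2, stop:2, would:2, song:2, through:2, fish:1, whisper:1, are:1, he:1, queen:1, box:1, if:1, our:1, apple:1, … (4 more, each freq 1)
N = 47. Frequency spectrum: V_1=13, V_2=5, V_3=3, V_4=1, V_5=1, V_6=1
M₂ = 1²·13 + 2²·5 + 3²·3 + 4²·1 + 5²·1 + 6²·1 = 137
K = 10000 × (137 − 47) / 47² = 407.424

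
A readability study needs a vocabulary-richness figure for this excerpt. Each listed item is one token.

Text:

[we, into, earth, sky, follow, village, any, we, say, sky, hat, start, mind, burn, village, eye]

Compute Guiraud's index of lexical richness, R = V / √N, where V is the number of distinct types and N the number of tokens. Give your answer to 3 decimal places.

N = 16, V = 13.
√N = 4.000000
R = 13 / 4.000000 = 3.250

3.250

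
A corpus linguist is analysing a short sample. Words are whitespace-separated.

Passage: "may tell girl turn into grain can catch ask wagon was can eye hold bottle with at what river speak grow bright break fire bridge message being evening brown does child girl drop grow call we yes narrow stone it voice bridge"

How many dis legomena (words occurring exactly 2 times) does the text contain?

4

Frequencies: girl:2, can:2, grow:2, bridge:2, may:1, tell:1, turn:1, into:1, grain:1, catch:1, ask:1, wagon:1, was:1, eye:1, hold:1, bottle:1, with:1, at:1, what:1, river:1, … (18 more, each freq 1)
Words with frequency 2: bridge, can, girl, grow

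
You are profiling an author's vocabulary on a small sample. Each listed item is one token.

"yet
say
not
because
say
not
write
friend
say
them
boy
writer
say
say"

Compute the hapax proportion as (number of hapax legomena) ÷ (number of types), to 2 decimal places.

0.78

Frequencies: say:5, not:2, yet:1, because:1, write:1, friend:1, them:1, boy:1, writer:1
Hapax count = 7; type count = 9.
Ratio = 7 / 9 = 0.78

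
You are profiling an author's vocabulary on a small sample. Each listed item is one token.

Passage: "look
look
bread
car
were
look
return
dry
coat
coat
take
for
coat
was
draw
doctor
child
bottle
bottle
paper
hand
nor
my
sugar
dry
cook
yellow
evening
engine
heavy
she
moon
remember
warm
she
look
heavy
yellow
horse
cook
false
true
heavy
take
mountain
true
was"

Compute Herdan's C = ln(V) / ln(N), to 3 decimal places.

0.900

N = 47, V = 32.
ln(V) = 3.465736, ln(N) = 3.850148
C = 3.465736 / 3.850148 = 0.900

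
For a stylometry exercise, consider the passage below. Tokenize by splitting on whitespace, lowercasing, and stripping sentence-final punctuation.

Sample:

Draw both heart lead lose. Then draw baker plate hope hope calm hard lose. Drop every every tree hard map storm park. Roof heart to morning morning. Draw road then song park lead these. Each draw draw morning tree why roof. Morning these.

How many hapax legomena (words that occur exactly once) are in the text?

Frequencies: draw:5, morning:4, heart:2, lead:2, lose:2, then:2, hope:2, hard:2, every:2, tree:2, park:2, roof:2, these:2, both:1, baker:1, plate:1, calm:1, drop:1, map:1, storm:1, … (5 more, each freq 1)
Hapax (freq=1): baker, both, calm, drop, each, map, plate, road, song, storm, to, why

12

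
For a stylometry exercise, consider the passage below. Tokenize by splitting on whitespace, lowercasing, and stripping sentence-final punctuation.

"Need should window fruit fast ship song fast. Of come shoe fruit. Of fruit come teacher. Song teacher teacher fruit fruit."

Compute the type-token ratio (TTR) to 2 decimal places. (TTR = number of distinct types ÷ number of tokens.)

N = 21 tokens, V = 11 types.
TTR = V / N = 11 / 21 = 0.52

0.52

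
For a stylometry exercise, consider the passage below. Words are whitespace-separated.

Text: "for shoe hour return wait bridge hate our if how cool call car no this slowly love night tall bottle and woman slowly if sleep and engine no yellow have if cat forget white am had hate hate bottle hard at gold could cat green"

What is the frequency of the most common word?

3

Frequencies: hate:3, if:3, no:2, slowly:2, bottle:2, and:2, cat:2, for:1, shoe:1, hour:1, return:1, wait:1, bridge:1, our:1, how:1, cool:1, call:1, car:1, this:1, love:1, … (16 more, each freq 1)
Most common: 'hate' with frequency 3.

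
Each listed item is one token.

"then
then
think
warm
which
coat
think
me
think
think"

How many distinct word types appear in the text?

Distinct types: {coat, me, then, think, warm, which}
V = 6

6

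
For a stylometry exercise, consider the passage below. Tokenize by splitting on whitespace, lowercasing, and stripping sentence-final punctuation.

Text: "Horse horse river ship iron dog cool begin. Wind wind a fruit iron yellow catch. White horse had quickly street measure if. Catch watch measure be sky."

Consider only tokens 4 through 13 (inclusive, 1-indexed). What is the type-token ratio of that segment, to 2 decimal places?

0.80

Segment tokens 4–13: ship, iron, dog, cool, begin, wind, wind, a, fruit, iron
Segment N = 10, segment V = 8.
TTR = 8 / 10 = 0.80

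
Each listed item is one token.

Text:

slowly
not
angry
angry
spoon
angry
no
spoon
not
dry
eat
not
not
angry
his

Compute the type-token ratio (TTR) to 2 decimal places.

0.53

N = 15 tokens, V = 8 types.
TTR = V / N = 8 / 15 = 0.53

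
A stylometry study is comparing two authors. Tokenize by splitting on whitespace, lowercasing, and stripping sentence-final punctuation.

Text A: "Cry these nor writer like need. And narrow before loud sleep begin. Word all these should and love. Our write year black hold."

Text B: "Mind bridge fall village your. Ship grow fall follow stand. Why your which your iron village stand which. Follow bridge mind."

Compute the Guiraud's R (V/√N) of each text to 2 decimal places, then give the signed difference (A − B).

A: V=21, N=23, R=4.38
B: V=12, N=21, R=2.62
Difference = 4.38 − 2.62 = 1.76

1.76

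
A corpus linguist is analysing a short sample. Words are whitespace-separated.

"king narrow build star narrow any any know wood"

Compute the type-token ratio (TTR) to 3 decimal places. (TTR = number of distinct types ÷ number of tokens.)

0.778

N = 9 tokens, V = 7 types.
TTR = V / N = 7 / 9 = 0.778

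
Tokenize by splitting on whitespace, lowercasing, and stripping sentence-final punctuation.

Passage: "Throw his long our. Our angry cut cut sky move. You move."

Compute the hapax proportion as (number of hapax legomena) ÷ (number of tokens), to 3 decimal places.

0.500

Frequencies: our:2, cut:2, move:2, throw:1, his:1, long:1, angry:1, sky:1, you:1
Hapax count = 6; token count = 12.
Ratio = 6 / 12 = 0.500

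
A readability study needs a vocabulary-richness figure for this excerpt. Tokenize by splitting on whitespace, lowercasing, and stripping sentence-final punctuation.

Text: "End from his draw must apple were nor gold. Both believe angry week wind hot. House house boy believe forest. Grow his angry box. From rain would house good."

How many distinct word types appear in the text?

23

Distinct types: {angry, apple, believe, both, box, boy, draw, end, forest, from, gold, good, grow, his, hot, house, must, nor, rain, week, were, wind, would}
V = 23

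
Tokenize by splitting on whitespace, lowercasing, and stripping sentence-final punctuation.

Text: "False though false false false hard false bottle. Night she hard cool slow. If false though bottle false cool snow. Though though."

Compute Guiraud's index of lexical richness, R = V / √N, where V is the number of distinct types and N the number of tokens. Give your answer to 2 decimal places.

2.13

N = 22, V = 10.
√N = 4.690416
R = 10 / 4.690416 = 2.13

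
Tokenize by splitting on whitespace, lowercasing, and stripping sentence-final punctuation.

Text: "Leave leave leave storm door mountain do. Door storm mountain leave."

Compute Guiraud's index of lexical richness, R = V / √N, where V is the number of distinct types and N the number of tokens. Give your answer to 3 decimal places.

N = 11, V = 5.
√N = 3.316625
R = 5 / 3.316625 = 1.508

1.508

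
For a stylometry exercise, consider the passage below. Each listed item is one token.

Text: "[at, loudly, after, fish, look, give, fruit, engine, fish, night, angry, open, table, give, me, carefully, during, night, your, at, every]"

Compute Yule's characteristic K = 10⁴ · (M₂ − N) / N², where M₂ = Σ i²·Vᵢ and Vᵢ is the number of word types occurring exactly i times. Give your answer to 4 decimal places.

Frequencies: at:2, fish:2, give:2, night:2, loudly:1, after:1, look:1, fruit:1, engine:1, angry:1, open:1, table:1, me:1, carefully:1, during:1, your:1, every:1
N = 21. Frequency spectrum: V_1=13, V_2=4
M₂ = 1²·13 + 2²·4 = 29
K = 10000 × (29 − 21) / 21² = 181.4059

181.4059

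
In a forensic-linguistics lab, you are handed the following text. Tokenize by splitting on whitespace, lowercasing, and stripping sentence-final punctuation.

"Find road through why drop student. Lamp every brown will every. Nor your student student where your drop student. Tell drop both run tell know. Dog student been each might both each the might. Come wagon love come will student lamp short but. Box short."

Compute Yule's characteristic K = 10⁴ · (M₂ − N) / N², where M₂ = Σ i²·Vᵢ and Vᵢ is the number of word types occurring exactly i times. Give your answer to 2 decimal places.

Frequencies: student:6, drop:3, lamp:2, every:2, will:2, your:2, tell:2, both:2, each:2, might:2, come:2, short:2, find:1, road:1, through:1, why:1, brown:1, nor:1, where:1, run:1, … (8 more, each freq 1)
N = 45. Frequency spectrum: V_1=16, V_2=10, V_3=1, V_6=1
M₂ = 1²·16 + 2²·10 + 3²·1 + 6²·1 = 101
K = 10000 × (101 − 45) / 45² = 276.54

276.54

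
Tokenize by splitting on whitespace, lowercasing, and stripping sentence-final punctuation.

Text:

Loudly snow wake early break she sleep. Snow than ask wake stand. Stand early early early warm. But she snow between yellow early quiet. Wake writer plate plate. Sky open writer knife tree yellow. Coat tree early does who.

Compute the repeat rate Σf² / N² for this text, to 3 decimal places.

0.061

Frequencies: early:6, snow:3, wake:3, she:2, stand:2, yellow:2, writer:2, plate:2, tree:2, loudly:1, break:1, sleep:1, than:1, ask:1, warm:1, but:1, between:1, quiet:1, sky:1, open:1, … (4 more, each freq 1)
Σf² = 93; N² = 1521
Repeat rate = 93 / 1521 = 0.061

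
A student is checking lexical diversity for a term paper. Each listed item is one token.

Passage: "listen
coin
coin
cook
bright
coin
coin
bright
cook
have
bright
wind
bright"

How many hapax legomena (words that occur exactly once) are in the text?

Frequencies: coin:4, bright:4, cook:2, listen:1, have:1, wind:1
Hapax (freq=1): have, listen, wind

3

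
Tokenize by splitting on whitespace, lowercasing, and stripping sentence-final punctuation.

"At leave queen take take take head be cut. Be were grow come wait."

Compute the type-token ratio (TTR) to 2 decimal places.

0.79

N = 14 tokens, V = 11 types.
TTR = V / N = 11 / 14 = 0.79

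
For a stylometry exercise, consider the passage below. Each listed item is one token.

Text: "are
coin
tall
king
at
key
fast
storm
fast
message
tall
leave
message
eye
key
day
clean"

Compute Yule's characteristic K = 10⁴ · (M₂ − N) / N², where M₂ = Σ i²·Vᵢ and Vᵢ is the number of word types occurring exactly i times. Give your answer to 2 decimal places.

Frequencies: tall:2, key:2, fast:2, message:2, are:1, coin:1, king:1, at:1, storm:1, leave:1, eye:1, day:1, clean:1
N = 17. Frequency spectrum: V_1=9, V_2=4
M₂ = 1²·9 + 2²·4 = 25
K = 10000 × (25 − 17) / 17² = 276.82

276.82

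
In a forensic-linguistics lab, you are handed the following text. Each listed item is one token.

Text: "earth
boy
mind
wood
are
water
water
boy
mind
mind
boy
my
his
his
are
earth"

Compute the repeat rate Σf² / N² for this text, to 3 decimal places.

0.141

Frequencies: boy:3, mind:3, earth:2, are:2, water:2, his:2, wood:1, my:1
Σf² = 36; N² = 256
Repeat rate = 36 / 256 = 0.141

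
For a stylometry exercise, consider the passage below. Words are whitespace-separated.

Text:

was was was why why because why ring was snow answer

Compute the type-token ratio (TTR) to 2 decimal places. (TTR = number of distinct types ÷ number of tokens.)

0.55

N = 11 tokens, V = 6 types.
TTR = V / N = 6 / 11 = 0.55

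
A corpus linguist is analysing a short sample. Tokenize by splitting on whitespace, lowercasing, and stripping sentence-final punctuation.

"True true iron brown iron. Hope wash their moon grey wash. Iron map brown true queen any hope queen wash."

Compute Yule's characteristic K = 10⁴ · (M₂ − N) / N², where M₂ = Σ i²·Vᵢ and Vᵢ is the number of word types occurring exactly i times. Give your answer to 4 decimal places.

Frequencies: true:3, iron:3, wash:3, brown:2, hope:2, queen:2, their:1, moon:1, grey:1, map:1, any:1
N = 20. Frequency spectrum: V_1=5, V_2=3, V_3=3
M₂ = 1²·5 + 2²·3 + 3²·3 = 44
K = 10000 × (44 − 20) / 20² = 600.0000

600.0000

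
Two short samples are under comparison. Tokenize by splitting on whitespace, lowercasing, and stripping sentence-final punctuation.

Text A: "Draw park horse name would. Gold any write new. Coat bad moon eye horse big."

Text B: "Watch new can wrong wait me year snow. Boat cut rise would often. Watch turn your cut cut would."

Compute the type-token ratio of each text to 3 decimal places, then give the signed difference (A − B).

TTR(A) = 14/15 = 0.933
TTR(B) = 15/19 = 0.789
Difference = 0.933 − 0.789 = 0.144

0.144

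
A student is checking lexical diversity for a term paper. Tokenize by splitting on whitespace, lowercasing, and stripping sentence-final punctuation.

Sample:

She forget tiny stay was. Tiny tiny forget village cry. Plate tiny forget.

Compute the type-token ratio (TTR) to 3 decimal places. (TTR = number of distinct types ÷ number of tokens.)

N = 13 tokens, V = 8 types.
TTR = V / N = 8 / 13 = 0.615

0.615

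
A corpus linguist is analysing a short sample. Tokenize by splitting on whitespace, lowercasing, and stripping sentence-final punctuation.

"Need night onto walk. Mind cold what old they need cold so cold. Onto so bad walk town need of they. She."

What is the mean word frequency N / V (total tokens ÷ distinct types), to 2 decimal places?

1.57

N = 22 tokens, V = 14 types.
Mean frequency = N / V = 22 / 14 = 1.57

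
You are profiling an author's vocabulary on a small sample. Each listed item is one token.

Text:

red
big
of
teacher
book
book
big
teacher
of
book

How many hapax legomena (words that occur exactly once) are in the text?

1

Frequencies: book:3, big:2, of:2, teacher:2, red:1
Hapax (freq=1): red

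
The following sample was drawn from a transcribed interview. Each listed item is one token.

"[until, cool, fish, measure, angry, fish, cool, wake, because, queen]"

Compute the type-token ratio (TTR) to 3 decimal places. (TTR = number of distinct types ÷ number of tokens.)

N = 10 tokens, V = 8 types.
TTR = V / N = 8 / 10 = 0.800

0.800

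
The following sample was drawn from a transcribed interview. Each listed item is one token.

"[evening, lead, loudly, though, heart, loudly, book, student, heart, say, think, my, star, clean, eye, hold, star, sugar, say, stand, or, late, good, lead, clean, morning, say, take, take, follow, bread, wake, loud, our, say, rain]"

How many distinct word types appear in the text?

Distinct types: {book, bread, clean, evening, eye, follow, good, heart, hold, late, lead, loud, loudly, morning, my, or, our, rain, say, stand, star, student, sugar, take, think, though, wake}
V = 27

27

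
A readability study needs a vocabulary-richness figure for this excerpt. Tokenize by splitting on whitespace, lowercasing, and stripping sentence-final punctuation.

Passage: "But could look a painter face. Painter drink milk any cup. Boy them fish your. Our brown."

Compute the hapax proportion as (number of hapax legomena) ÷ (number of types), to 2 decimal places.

Frequencies: painter:2, but:1, could:1, look:1, a:1, face:1, drink:1, milk:1, any:1, cup:1, boy:1, them:1, fish:1, your:1, our:1, brown:1
Hapax count = 15; type count = 16.
Ratio = 15 / 16 = 0.94

0.94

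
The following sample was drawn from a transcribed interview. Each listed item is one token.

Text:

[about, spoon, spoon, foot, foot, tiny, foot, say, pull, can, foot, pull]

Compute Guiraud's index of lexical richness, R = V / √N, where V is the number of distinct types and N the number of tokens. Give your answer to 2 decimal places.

N = 12, V = 7.
√N = 3.464102
R = 7 / 3.464102 = 2.02

2.02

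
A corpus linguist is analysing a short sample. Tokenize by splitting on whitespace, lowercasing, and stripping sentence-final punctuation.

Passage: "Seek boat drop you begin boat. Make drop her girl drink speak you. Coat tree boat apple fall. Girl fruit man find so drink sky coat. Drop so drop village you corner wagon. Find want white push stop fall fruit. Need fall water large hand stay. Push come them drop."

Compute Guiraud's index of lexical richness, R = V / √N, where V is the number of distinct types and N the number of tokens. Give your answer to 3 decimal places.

N = 50, V = 33.
√N = 7.071068
R = 33 / 7.071068 = 4.667

4.667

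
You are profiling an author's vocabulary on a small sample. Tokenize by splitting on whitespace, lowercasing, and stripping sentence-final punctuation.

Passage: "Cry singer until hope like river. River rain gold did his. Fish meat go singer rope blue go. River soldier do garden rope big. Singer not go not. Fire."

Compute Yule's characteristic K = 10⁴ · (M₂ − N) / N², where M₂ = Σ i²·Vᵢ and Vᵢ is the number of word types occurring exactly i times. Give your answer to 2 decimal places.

261.59

Frequencies: singer:3, river:3, go:3, rope:2, not:2, cry:1, until:1, hope:1, like:1, rain:1, gold:1, did:1, his:1, fish:1, meat:1, blue:1, soldier:1, do:1, garden:1, big:1, … (1 more, each freq 1)
N = 29. Frequency spectrum: V_1=16, V_2=2, V_3=3
M₂ = 1²·16 + 2²·2 + 3²·3 = 51
K = 10000 × (51 − 29) / 29² = 261.59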